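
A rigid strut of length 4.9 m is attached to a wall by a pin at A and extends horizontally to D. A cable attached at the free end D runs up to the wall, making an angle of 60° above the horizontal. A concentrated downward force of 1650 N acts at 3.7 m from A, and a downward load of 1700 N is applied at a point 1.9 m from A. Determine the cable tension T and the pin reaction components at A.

ΣM about A: T·sin60°·4.9 − 1650·3.7 − 1700·1.9 = 0 → T = 9335/(4.9·0.866025) = 2199.82 ≈ 2200 N.
ΣF_x = 0: A_x − T·cos60° = 0 → A_x = 2199.82 × 0.5 = 1100 N.
ΣF_y = 0: A_y + T·sin60° − 1650 − 1700 = 0 → A_y = 3350 − 2199.82 × 0.866025 = 1445 N.

T = 2200 N, A_x = 1100 N, A_y = 1445 N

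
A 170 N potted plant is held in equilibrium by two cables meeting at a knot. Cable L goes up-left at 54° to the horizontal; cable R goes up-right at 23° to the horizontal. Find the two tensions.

T_L = 160.6 N, T_R = 102.6 N

ΣF_x = 0: −T_L·cos54° + T_R·cos23° = 0 → T_R = 0.638547·T_L.
ΣF_y = 0: T_L·sin54° + T_R·sin23° = 170.
Substitute: T_L·(0.809017 + 0.638547·0.390731) = 170 → T_L = 160.602 ≈ 160.6 N.
Then T_R = 0.638547 × 160.602 = 102.6 N.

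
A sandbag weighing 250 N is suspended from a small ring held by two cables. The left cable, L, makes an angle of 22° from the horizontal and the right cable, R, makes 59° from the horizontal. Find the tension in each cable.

ΣF_x = 0: −T_L·cos22° + T_R·cos59° = 0 → T_R = 1.80022·T_L.
ΣF_y = 0: T_L·sin22° + T_R·sin59° = 250.
Substitute: T_L·(0.374607 + 1.80022·0.857167) = 250 → T_L = 130.365 ≈ 130.4 N.
Then T_R = 1.80022 × 130.365 = 234.7 N.

T_L = 130.4 N, T_R = 234.7 N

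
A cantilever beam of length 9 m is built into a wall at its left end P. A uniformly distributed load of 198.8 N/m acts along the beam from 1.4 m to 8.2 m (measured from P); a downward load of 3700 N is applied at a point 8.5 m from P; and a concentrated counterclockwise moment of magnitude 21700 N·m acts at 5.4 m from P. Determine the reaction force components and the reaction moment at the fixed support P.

P_x = 0, P_y = 5052 N, M_P = 16240 N·m

Resultant of the distributed load: 198.8 × 6.8 = 1351.84 N at 4.8 m from P.
ΣF_x = 0: P_x = 0.
ΣF_y = 0: P_y − 198.8·6.8 − 3700 = 0 → P_y = 5052 N.
ΣM about P: M_P − (198.8·6.8)·4.8 − 3700·8.5 + 21700 = 0 → M_P = 16240 N·m.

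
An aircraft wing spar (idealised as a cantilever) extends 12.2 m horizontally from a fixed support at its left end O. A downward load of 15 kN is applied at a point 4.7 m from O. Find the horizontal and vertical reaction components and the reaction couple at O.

ΣF_x = 0: O_x = 0.
ΣF_y = 0: O_y − 15 = 0 → O_y = 15.00 kN.
ΣM about O: M_O − 15·4.7 = 0 → M_O = 70.50 kN·m.

O_x = 0, O_y = 15.00 kN, M_O = 70.50 kN·m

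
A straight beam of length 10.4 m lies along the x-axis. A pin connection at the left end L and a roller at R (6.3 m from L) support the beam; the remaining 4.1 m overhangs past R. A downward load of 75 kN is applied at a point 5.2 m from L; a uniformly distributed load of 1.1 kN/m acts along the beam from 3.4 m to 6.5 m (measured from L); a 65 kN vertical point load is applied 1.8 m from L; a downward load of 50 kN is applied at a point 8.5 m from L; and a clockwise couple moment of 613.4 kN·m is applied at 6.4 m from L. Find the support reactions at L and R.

Resultant of the distributed load: 1.1 × 3.1 = 3.41 kN at 4.95 m from L.
Moments about L: R_y·6.3 − 75·5.2 − (1.1·3.1)·4.95 − 65·1.8 − 50·8.5 − 613.4 = 0 → R_y = 1562.2795/6.3 = 247.981 ≈ 248.0 kN.
ΣF_y = 0: L_y + 247.981 − 75 − 1.1·3.1 − 65 − 50 = 0 → L_y = -54.57 kN.
ΣF_x = 0: no horizontal applied forces, so L_x = 0.

L_x = 0, L_y = -54.57 kN, R_y = 248.0 kN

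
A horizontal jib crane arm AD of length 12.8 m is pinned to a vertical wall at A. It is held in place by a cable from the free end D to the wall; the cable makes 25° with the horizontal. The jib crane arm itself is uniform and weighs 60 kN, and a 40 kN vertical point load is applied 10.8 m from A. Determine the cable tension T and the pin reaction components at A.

ΣM about A: T·sin25°·12.8 − 60·6.4 − 40·10.8 = 0 → T = 816/(12.8·0.422618) = 150.845 ≈ 150.8 kN.
ΣF_x = 0: A_x − T·cos25° = 0 → A_x = 150.845 × 0.906308 = 136.7 kN.
ΣF_y = 0: A_y + T·sin25° − 60 − 40 = 0 → A_y = 100 − 150.845 × 0.422618 = 36.25 kN.

T = 150.8 kN, A_x = 136.7 kN, A_y = 36.25 kN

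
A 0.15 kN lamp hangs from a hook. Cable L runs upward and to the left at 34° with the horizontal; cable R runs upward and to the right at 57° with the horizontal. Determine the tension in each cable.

ΣF_x = 0: −T_L·cos34° + T_R·cos57° = 0 → T_R = 1.52218·T_L.
ΣF_y = 0: T_L·sin34° + T_R·sin57° = 0.15.
Substitute: T_L·(0.559193 + 1.52218·0.838671) = 0.15 → T_L = 0.0817082 ≈ 0.08171 kN.
Then T_R = 1.52218 × 0.0817082 = 0.1244 kN.

T_L = 0.08171 kN, T_R = 0.1244 kN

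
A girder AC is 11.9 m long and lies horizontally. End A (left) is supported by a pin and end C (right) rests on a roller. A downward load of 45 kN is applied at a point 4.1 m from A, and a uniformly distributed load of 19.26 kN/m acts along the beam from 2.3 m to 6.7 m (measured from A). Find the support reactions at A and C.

A_x = 0, A_y = 82.19 kN, C_y = 47.55 kN

Resultant of the distributed load: 19.26 × 4.4 = 84.744 kN at 4.5 m from A.
ΣM about A: C_y·11.9 − 45·4.1 − (19.26·4.4)·4.5 = 0 → C_y = 565.848/11.9 = 47.5503 ≈ 47.55 kN.
ΣF_y = 0: A_y + 47.5503 − 45 − 19.26·4.4 = 0 → A_y = 82.19 kN.
ΣF_x = 0: no horizontal applied forces, so A_x = 0.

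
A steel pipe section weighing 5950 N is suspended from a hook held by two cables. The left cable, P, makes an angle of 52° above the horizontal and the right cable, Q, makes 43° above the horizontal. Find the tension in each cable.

ΣF_x = 0: −T_P·cos52° + T_Q·cos43° = 0 → T_Q = 0.841811·T_P.
ΣF_y = 0: T_P·sin52° + T_Q·sin43° = 5950.
Substitute: T_P·(0.788011 + 0.841811·0.681998) = 5950 → T_P = 4368.18 ≈ 4368 N.
Then T_Q = 0.841811 × 4368.18 = 3677 N.

T_P = 4368 N, T_Q = 3677 N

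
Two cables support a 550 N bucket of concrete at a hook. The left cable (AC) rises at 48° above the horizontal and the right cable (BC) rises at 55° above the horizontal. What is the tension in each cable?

ΣF_x = 0: −T_AC·cos48° + T_BC·cos55° = 0 → T_BC = 1.16659·T_AC.
ΣF_y = 0: T_AC·sin48° + T_BC·sin55° = 550.
Substitute: T_AC·(0.743145 + 1.16659·0.819152) = 550 → T_AC = 323.766 ≈ 323.8 N.
Then T_BC = 1.16659 × 323.766 = 377.7 N.

T_AC = 323.8 N, T_BC = 377.7 N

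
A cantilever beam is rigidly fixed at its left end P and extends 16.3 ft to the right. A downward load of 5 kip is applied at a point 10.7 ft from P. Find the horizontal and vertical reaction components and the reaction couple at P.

P_x = 0, P_y = 5.000 kip, M_P = 53.50 kip·ft

ΣF_x = 0: P_x = 0.
ΣF_y = 0: P_y − 5 = 0 → P_y = 5.000 kip.
ΣM about P: M_P − 5·10.7 = 0 → M_P = 53.50 kip·ft.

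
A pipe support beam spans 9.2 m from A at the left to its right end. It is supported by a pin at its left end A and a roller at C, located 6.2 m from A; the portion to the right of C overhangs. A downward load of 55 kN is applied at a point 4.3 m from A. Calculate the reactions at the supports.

A_x = 0, A_y = 16.85 kN, C_y = 38.15 kN

Taking moments about A: C_y·6.2 − 55·4.3 = 0 → C_y = 236.5/6.2 = 38.1452 ≈ 38.15 kN.
ΣF_y = 0: A_y + 38.1452 − 55 = 0 → A_y = 16.85 kN.
ΣF_x = 0: no horizontal applied forces, so A_x = 0.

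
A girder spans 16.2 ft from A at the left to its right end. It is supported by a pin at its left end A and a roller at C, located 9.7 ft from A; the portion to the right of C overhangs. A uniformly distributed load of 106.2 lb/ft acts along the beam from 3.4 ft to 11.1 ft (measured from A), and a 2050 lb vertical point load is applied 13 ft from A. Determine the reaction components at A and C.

Resultant of the distributed load: 106.2 × 7.7 = 817.74 lb at 7.25 ft from A.
Moments about A: C_y·9.7 − (106.2·7.7)·7.25 − 2050·13 = 0 → C_y = 32578.615/9.7 = 3358.62 ≈ 3359 lb.
ΣF_y = 0: A_y + 3358.62 − 106.2·7.7 − 2050 = 0 → A_y = -490.9 lb.
ΣF_x = 0: no horizontal applied forces, so A_x = 0.

A_x = 0, A_y = -490.9 lb, C_y = 3359 lb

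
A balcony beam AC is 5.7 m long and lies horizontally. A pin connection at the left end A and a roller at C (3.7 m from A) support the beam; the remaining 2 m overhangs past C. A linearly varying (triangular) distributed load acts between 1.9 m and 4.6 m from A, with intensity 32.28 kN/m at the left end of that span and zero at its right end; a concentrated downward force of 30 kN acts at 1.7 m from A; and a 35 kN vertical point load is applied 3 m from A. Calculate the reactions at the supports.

Resultant of the triangular load: ½ × 32.28 × 2.7 = 43.578 kN, acting at 2.8 m from A (one-third of the span from the peak).
Taking moments about A: C_y·3.7 − (½·32.28·2.7)·2.8 − 30·1.7 − 35·3 = 0 → C_y = 278.0184/3.7 = 75.1401 ≈ 75.14 kN.
ΣF_y = 0: A_y + 75.1401 − ½·32.28·2.7 − 30 − 35 = 0 → A_y = 33.44 kN.
ΣF_x = 0: no horizontal applied forces, so A_x = 0.

A_x = 0, A_y = 33.44 kN, C_y = 75.14 kN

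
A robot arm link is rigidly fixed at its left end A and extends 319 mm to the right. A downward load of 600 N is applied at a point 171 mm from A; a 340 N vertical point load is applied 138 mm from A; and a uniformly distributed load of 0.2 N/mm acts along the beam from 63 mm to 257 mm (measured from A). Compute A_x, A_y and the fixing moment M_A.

Resultant of the distributed load: 0.2 × 194 = 38.8 N at 160 mm from A.
ΣF_x = 0: A_x = 0.
ΣF_y = 0: A_y − 600 − 340 − 0.2·194 = 0 → A_y = 978.8 N.
ΣM about A: M_A − 600·171 − 340·138 − (0.2·194)·160 = 0 → M_A = 155700 N·mm.

A_x = 0, A_y = 978.8 N, M_A = 155700 N·mm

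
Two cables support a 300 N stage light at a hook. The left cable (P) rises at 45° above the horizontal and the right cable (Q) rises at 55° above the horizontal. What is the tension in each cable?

ΣF_x = 0: −T_P·cos45° + T_Q·cos55° = 0 → T_Q = 1.2328·T_P.
ΣF_y = 0: T_P·sin45° + T_Q·sin55° = 300.
Substitute: T_P·(0.707107 + 1.2328·0.819152) = 300 → T_P = 174.728 ≈ 174.7 N.
Then T_Q = 1.2328 × 174.728 = 215.4 N.

T_P = 174.7 N, T_Q = 215.4 N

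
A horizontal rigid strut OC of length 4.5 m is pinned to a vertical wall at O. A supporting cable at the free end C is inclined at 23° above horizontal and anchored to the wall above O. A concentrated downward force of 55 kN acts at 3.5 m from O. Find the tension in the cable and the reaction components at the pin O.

ΣM about O: T·sin23°·4.5 − 55·3.5 = 0 → T = 192.5/(4.5·0.390731) = 109.481 ≈ 109.5 kN.
ΣF_x = 0: O_x − T·cos23° = 0 → O_x = 109.481 × 0.920505 = 100.8 kN.
ΣF_y = 0: O_y + T·sin23° − 55 = 0 → O_y = 55 − 109.481 × 0.390731 = 12.22 kN.

T = 109.5 kN, O_x = 100.8 kN, O_y = 12.22 kN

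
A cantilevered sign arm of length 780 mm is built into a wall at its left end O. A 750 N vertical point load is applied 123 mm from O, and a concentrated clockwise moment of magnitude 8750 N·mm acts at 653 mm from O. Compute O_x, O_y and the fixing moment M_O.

ΣF_x = 0: O_x = 0.
ΣF_y = 0: O_y − 750 = 0 → O_y = 750.0 N.
ΣM about O: M_O − 750·123 − 8750 = 0 → M_O = 101000 N·mm.

O_x = 0, O_y = 750.0 N, M_O = 101000 N·mm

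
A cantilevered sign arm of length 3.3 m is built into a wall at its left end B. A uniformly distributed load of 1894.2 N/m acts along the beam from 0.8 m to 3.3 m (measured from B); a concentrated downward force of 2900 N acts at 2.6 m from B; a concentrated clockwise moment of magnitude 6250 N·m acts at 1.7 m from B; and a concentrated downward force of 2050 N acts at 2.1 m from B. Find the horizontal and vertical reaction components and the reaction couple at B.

Resultant of the distributed load: 1894.2 × 2.5 = 4735.5 N at 2.05 m from B.
ΣF_x = 0: B_x = 0.
ΣF_y = 0: B_y − 1894.2·2.5 − 2900 − 2050 = 0 → B_y = 9686 N.
ΣM about B: M_B − (1894.2·2.5)·2.05 − 2900·2.6 − 6250 − 2050·2.1 = 0 → M_B = 27800 N·m.

B_x = 0, B_y = 9686 N, M_B = 27800 N·m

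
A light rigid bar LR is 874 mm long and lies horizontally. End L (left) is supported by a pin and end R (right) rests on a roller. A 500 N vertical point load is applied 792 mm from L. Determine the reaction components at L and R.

Moments about L: R_y·874 − 500·792 = 0 → R_y = 396000/874 = 453.089 ≈ 453.1 N.
ΣF_y = 0: L_y + 453.089 − 500 = 0 → L_y = 46.91 N.
ΣF_x = 0: no horizontal applied forces, so L_x = 0.

L_x = 0, L_y = 46.91 N, R_y = 453.1 N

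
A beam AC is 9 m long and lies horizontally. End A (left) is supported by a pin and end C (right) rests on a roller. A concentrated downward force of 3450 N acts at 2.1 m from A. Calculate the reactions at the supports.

A_x = 0, A_y = 2645 N, C_y = 805.0 N

Taking moments about A: C_y·9 − 3450·2.1 = 0 → C_y = 7245/9 = 805.0 N.
ΣF_y = 0: A_y + 805 − 3450 = 0 → A_y = 2645 N.
ΣF_x = 0: no horizontal applied forces, so A_x = 0.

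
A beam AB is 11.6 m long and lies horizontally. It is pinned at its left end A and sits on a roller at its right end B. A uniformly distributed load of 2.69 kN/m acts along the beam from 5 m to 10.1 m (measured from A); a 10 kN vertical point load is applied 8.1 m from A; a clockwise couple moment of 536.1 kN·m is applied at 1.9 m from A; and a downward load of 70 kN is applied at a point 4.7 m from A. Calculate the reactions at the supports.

Resultant of the distributed load: 2.69 × 5.1 = 13.719 kN at 7.55 m from A.
ΣM about A: B_y·11.6 − (2.69·5.1)·7.55 − 10·8.1 − 536.1 − 70·4.7 = 0 → B_y = 1049.67845/11.6 = 90.4895 ≈ 90.49 kN.
ΣF_y = 0: A_y + 90.4895 − 2.69·5.1 − 10 − 70 = 0 → A_y = 3.229 kN.
ΣF_x = 0: no horizontal applied forces, so A_x = 0.

A_x = 0, A_y = 3.229 kN, B_y = 90.49 kN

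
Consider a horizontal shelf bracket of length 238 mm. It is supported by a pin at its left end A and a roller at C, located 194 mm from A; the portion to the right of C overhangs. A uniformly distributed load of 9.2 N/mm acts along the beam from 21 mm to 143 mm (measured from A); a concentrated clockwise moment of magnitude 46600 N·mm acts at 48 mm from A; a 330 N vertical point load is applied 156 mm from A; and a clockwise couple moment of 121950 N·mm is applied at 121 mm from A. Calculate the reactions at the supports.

Resultant of the distributed load: 9.2 × 122 = 1122.4 N at 82 mm from A.
ΣM about A: C_y·194 − (9.2·122)·82 − 46600 − 330·156 − 121950 = 0 → C_y = 312066.8/194 = 1608.59 ≈ 1609 N.
ΣF_y = 0: A_y + 1608.59 − 9.2·122 − 330 = 0 → A_y = -156.2 N.
ΣF_x = 0: no horizontal applied forces, so A_x = 0.

A_x = 0, A_y = -156.2 N, C_y = 1609 N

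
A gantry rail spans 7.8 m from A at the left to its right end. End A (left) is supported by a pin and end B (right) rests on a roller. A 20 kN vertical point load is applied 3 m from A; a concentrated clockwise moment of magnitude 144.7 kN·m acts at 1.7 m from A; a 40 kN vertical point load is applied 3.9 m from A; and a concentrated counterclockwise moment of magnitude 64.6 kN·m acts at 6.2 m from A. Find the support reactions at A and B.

A_x = 0, A_y = 22.04 kN, B_y = 37.96 kN

Taking moments about A: B_y·7.8 − 20·3 − 144.7 − 40·3.9 + 64.6 = 0 → B_y = 296.1/7.8 = 37.9615 ≈ 37.96 kN.
ΣF_y = 0: A_y + 37.9615 − 20 − 40 = 0 → A_y = 22.04 kN.
ΣF_x = 0: no horizontal applied forces, so A_x = 0.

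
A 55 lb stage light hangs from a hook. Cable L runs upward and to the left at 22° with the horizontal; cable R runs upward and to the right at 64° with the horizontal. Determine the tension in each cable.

T_L = 24.17 lb, T_R = 51.12 lb

ΣF_x = 0: −T_L·cos22° + T_R·cos64° = 0 → T_R = 2.11507·T_L.
ΣF_y = 0: T_L·sin22° + T_R·sin64° = 55.
Substitute: T_L·(0.374607 + 2.11507·0.898794) = 55 → T_L = 24.1692 ≈ 24.17 lb.
Then T_R = 2.11507 × 24.1692 = 51.12 lb.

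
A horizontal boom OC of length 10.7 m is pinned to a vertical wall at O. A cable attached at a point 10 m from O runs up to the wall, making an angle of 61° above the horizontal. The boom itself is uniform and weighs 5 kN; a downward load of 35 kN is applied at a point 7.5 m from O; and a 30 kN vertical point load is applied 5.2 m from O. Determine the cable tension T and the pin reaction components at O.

ΣM about O: T·sin61°·10 − 5·5.35 − 35·7.5 − 30·5.2 = 0 → T = 445.25/(10·0.87462) = 50.9078 ≈ 50.91 kN.
ΣF_x = 0: O_x − T·cos61° = 0 → O_x = 50.9078 × 0.48481 = 24.68 kN.
ΣF_y = 0: O_y + T·sin61° − 5 − 35 − 30 = 0 → O_y = 70 − 50.9078 × 0.87462 = 25.48 kN.

T = 50.91 kN, O_x = 24.68 kN, O_y = 25.48 kN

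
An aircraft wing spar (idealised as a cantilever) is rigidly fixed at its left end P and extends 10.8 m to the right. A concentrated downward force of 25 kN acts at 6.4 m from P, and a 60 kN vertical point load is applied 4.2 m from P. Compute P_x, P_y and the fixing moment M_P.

ΣF_x = 0: P_x = 0.
ΣF_y = 0: P_y − 25 − 60 = 0 → P_y = 85.00 kN.
ΣM about P: M_P − 25·6.4 − 60·4.2 = 0 → M_P = 412.0 kN·m.

P_x = 0, P_y = 85.00 kN, M_P = 412.0 kN·m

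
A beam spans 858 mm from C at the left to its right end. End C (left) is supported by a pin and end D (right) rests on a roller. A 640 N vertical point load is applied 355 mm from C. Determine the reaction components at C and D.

C_x = 0, C_y = 375.2 N, D_y = 264.8 N

Moments about C: D_y·858 − 640·355 = 0 → D_y = 227200/858 = 264.802 ≈ 264.8 N.
ΣF_y = 0: C_y + 264.802 − 640 = 0 → C_y = 375.2 N.
ΣF_x = 0: no horizontal applied forces, so C_x = 0.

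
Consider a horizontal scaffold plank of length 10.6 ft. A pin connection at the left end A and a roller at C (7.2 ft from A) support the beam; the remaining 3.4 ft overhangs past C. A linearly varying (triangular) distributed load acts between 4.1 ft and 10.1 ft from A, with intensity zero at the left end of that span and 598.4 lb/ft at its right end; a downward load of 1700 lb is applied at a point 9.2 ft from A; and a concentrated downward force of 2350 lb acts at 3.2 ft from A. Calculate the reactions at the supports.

Resultant of the triangular load: ½ × 598.4 × 6 = 1795.2 lb, acting at 8.1 ft from A (one-third of the span from the peak).
ΣM about A: C_y·7.2 − (½·598.4·6)·8.1 − 1700·9.2 − 2350·3.2 = 0 → C_y = 37701.12/7.2 = 5236.27 ≈ 5236 lb.
ΣF_y = 0: A_y + 5236.27 − ½·598.4·6 − 1700 − 2350 = 0 → A_y = 608.9 lb.
ΣF_x = 0: no horizontal applied forces, so A_x = 0.

A_x = 0, A_y = 608.9 lb, C_y = 5236 lb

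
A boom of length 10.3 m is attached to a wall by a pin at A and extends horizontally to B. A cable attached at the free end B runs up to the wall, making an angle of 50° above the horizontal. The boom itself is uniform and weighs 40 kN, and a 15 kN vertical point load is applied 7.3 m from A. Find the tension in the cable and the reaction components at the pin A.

T = 39.99 kN, A_x = 25.70 kN, A_y = 24.37 kN

ΣM about A: T·sin50°·10.3 − 40·5.15 − 15·7.3 = 0 → T = 315.5/(10.3·0.766044) = 39.986 ≈ 39.99 kN.
ΣF_x = 0: A_x − T·cos50° = 0 → A_x = 39.986 × 0.642788 = 25.70 kN.
ΣF_y = 0: A_y + T·sin50° − 40 − 15 = 0 → A_y = 55 − 39.986 × 0.766044 = 24.37 kN.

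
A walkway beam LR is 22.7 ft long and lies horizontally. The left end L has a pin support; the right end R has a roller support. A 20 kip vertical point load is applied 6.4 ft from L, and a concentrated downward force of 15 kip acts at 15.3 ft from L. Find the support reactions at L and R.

L_x = 0, L_y = 19.25 kip, R_y = 15.75 kip

ΣM about L: R_y·22.7 − 20·6.4 − 15·15.3 = 0 → R_y = 357.5/22.7 = 15.7489 ≈ 15.75 kip.
ΣF_y = 0: L_y + 15.7489 − 20 − 15 = 0 → L_y = 19.25 kip.
ΣF_x = 0: no horizontal applied forces, so L_x = 0.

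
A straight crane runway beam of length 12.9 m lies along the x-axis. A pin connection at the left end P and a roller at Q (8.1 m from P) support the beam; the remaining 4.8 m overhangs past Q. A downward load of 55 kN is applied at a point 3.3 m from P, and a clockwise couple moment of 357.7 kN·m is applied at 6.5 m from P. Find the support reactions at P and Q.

P_x = 0, P_y = -11.57 kN, Q_y = 66.57 kN

ΣM about P: Q_y·8.1 − 55·3.3 − 357.7 = 0 → Q_y = 539.2/8.1 = 66.5679 ≈ 66.57 kN.
ΣF_y = 0: P_y + 66.5679 − 55 = 0 → P_y = -11.57 kN.
ΣF_x = 0: no horizontal applied forces, so P_x = 0.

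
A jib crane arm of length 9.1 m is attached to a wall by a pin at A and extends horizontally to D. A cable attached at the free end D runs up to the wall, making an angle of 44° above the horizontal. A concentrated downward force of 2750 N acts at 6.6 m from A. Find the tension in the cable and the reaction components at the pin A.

ΣM about A: T·sin44°·9.1 − 2750·6.6 = 0 → T = 18150/(9.1·0.694658) = 2871.2 ≈ 2871 N.
ΣF_x = 0: A_x − T·cos44° = 0 → A_x = 2871.2 × 0.71934 = 2065 N.
ΣF_y = 0: A_y + T·sin44° − 2750 = 0 → A_y = 2750 − 2871.2 × 0.694658 = 755.5 N.

T = 2871 N, A_x = 2065 N, A_y = 755.5 N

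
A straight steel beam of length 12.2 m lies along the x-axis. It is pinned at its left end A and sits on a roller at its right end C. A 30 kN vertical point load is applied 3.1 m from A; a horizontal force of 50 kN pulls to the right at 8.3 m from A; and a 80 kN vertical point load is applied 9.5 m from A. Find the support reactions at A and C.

A_x = -50.00 kN, A_y = 40.08 kN, C_y = 69.92 kN

Taking moments about A: C_y·12.2 − 30·3.1 − 80·9.5 = 0 → C_y = 853/12.2 = 69.918 ≈ 69.92 kN.
ΣF_y = 0: A_y + 69.918 − 30 − 80 = 0 → A_y = 40.08 kN.
ΣF_x = 0: A_x + 50 = 0 → A_x = -50.00 kN.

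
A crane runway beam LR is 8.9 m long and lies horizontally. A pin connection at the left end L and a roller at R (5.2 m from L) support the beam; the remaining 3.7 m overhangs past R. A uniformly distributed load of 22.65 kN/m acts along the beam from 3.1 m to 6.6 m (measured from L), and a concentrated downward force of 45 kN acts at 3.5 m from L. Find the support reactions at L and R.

L_x = 0, L_y = 20.05 kN, R_y = 104.2 kN

Resultant of the distributed load: 22.65 × 3.5 = 79.275 kN at 4.85 m from L.
Taking moments about L: R_y·5.2 − (22.65·3.5)·4.85 − 45·3.5 = 0 → R_y = 541.98375/5.2 = 104.228 ≈ 104.2 kN.
ΣF_y = 0: L_y + 104.228 − 22.65·3.5 − 45 = 0 → L_y = 20.05 kN.
ΣF_x = 0: no horizontal applied forces, so L_x = 0.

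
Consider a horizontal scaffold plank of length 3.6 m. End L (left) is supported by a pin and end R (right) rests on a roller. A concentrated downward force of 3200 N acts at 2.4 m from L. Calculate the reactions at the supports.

ΣM about L: R_y·3.6 − 3200·2.4 = 0 → R_y = 7680/3.6 = 2133.33 ≈ 2133 N.
ΣF_y = 0: L_y + 2133.33 − 3200 = 0 → L_y = 1067 N.
ΣF_x = 0: no horizontal applied forces, so L_x = 0.

L_x = 0, L_y = 1067 N, R_y = 2133 N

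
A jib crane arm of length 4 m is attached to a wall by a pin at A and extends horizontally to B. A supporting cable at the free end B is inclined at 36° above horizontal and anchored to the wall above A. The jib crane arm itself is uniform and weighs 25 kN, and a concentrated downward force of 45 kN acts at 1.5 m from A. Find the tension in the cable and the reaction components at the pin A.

T = 49.98 kN, A_x = 40.43 kN, A_y = 40.62 kN

ΣM about A: T·sin36°·4 − 25·2 − 45·1.5 = 0 → T = 117.5/(4·0.587785) = 49.9758 ≈ 49.98 kN.
ΣF_x = 0: A_x − T·cos36° = 0 → A_x = 49.9758 × 0.809017 = 40.43 kN.
ΣF_y = 0: A_y + T·sin36° − 25 − 45 = 0 → A_y = 70 − 49.9758 × 0.587785 = 40.62 kN.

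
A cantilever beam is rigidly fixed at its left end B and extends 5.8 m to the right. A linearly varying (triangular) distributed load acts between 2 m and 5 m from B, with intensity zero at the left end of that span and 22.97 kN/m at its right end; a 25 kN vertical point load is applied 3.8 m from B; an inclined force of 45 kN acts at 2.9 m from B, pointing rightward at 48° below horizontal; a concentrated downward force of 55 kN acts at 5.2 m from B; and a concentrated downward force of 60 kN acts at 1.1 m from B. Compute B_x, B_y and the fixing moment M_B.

Resultant of the triangular load: ½ × 22.97 × 3 = 34.455 kN, acting at 4 m from B (one-third of the span from the peak).
ΣF_x = 0: B_x + 45·cos48° = 0 → B_x = -30.11 kN.
ΣF_y = 0: B_y − ½·22.97·3 − 25 − 45·sin48° − 55 − 60 = 0 → B_y = 207.9 kN.
ΣM about B: M_B − (½·22.97·3)·4 − 25·3.8 − 45·sin48°·2.9 − 55·5.2 − 60·1.1 = 0 → M_B = 681.8 kN·m.

B_x = -30.11 kN, B_y = 207.9 kN, M_B = 681.8 kN·m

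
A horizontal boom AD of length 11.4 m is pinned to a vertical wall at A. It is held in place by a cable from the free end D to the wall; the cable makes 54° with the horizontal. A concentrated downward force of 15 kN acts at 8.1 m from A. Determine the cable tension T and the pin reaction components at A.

T = 13.17 kN, A_x = 7.743 kN, A_y = 4.342 kN

ΣM about A: T·sin54°·11.4 − 15·8.1 = 0 → T = 121.5/(11.4·0.809017) = 13.1739 ≈ 13.17 kN.
ΣF_x = 0: A_x − T·cos54° = 0 → A_x = 13.1739 × 0.587785 = 7.743 kN.
ΣF_y = 0: A_y + T·sin54° − 15 = 0 → A_y = 15 − 13.1739 × 0.809017 = 4.342 kN.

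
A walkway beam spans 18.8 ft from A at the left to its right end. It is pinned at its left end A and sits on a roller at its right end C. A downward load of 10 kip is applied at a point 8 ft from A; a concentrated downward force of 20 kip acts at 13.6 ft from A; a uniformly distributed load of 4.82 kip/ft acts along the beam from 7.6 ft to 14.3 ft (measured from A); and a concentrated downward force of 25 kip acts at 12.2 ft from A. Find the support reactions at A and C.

Resultant of the distributed load: 4.82 × 6.7 = 32.294 kip at 10.95 ft from A.
Moments about A: C_y·18.8 − 10·8 − 20·13.6 − (4.82·6.7)·10.95 − 25·12.2 = 0 → C_y = 1010.6193/18.8 = 53.7563 ≈ 53.76 kip.
ΣF_y = 0: A_y + 53.7563 − 10 − 20 − 4.82·6.7 − 25 = 0 → A_y = 33.54 kip.
ΣF_x = 0: no horizontal applied forces, so A_x = 0.

A_x = 0, A_y = 33.54 kip, C_y = 53.76 kip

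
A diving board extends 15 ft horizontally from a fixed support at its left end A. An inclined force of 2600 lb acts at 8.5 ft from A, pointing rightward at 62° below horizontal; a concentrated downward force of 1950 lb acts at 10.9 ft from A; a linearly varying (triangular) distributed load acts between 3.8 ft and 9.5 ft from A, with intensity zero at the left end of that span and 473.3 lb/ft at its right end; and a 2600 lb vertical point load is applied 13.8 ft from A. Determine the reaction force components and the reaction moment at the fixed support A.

A_x = -1221 lb, A_y = 8195 lb, M_A = 86900 lb·ft

Resultant of the triangular load: ½ × 473.3 × 5.7 = 1348.905 lb, acting at 7.6 ft from A (one-third of the span from the peak).
ΣF_x = 0: A_x + 2600·cos62° = 0 → A_x = -1221 lb.
ΣF_y = 0: A_y − 2600·sin62° − 1950 − ½·473.3·5.7 − 2600 = 0 → A_y = 8195 lb.
ΣM about A: M_A − 2600·sin62°·8.5 − 1950·10.9 − (½·473.3·5.7)·7.6 − 2600·13.8 = 0 → M_A = 86900 lb·ft.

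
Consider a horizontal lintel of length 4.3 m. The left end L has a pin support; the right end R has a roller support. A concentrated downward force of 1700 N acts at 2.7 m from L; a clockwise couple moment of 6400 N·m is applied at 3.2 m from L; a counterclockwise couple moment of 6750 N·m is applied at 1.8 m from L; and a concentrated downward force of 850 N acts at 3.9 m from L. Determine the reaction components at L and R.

L_x = 0, L_y = 793.0 N, R_y = 1757 N

Taking moments about L: R_y·4.3 − 1700·2.7 − 6400 + 6750 − 850·3.9 = 0 → R_y = 7555/4.3 = 1756.98 ≈ 1757 N.
ΣF_y = 0: L_y + 1756.98 − 1700 − 850 = 0 → L_y = 793.0 N.
ΣF_x = 0: no horizontal applied forces, so L_x = 0.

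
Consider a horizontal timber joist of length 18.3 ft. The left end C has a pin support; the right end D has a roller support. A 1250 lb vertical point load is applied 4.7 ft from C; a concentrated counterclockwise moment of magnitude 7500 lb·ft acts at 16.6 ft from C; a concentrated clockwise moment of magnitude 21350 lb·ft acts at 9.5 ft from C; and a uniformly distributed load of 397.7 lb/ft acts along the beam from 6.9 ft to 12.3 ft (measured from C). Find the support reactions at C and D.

C_x = 0, C_y = 1193 lb, D_y = 2204 lb

Resultant of the distributed load: 397.7 × 5.4 = 2147.58 lb at 9.6 ft from C.
Moments about C: D_y·18.3 − 1250·4.7 + 7500 − 21350 − (397.7·5.4)·9.6 = 0 → D_y = 40341.768/18.3 = 2204.47 ≈ 2204 lb.
ΣF_y = 0: C_y + 2204.47 − 1250 − 397.7·5.4 = 0 → C_y = 1193 lb.
ΣF_x = 0: no horizontal applied forces, so C_x = 0.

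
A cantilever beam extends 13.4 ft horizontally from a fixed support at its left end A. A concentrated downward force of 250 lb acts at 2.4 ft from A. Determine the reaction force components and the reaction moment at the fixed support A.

A_x = 0, A_y = 250.0 lb, M_A = 600.0 lb·ft

ΣF_x = 0: A_x = 0.
ΣF_y = 0: A_y − 250 = 0 → A_y = 250.0 lb.
ΣM about A: M_A − 250·2.4 = 0 → M_A = 600.0 lb·ft.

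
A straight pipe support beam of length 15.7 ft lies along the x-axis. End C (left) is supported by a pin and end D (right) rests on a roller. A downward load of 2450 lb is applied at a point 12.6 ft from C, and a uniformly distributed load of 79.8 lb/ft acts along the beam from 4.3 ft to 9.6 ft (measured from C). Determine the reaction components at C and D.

Resultant of the distributed load: 79.8 × 5.3 = 422.94 lb at 6.95 ft from C.
Moments about C: D_y·15.7 − 2450·12.6 − (79.8·5.3)·6.95 = 0 → D_y = 33809.433/15.7 = 2153.47 ≈ 2153 lb.
ΣF_y = 0: C_y + 2153.47 − 2450 − 79.8·5.3 = 0 → C_y = 719.5 lb.
ΣF_x = 0: no horizontal applied forces, so C_x = 0.

C_x = 0, C_y = 719.5 lb, D_y = 2153 lb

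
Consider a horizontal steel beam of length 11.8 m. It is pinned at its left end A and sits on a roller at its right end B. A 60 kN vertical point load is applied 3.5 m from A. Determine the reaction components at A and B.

A_x = 0, A_y = 42.20 kN, B_y = 17.80 kN

Taking moments about A: B_y·11.8 − 60·3.5 = 0 → B_y = 210/11.8 = 17.7966 ≈ 17.80 kN.
ΣF_y = 0: A_y + 17.7966 − 60 = 0 → A_y = 42.20 kN.
ΣF_x = 0: no horizontal applied forces, so A_x = 0.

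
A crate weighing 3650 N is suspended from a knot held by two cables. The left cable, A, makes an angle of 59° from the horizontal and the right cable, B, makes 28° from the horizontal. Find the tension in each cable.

T_A = 3227 N, T_B = 1882 N

ΣF_x = 0: −T_A·cos59° + T_B·cos28° = 0 → T_B = 0.583317·T_A.
ΣF_y = 0: T_A·sin59° + T_B·sin28° = 3650.
Substitute: T_A·(0.857167 + 0.583317·0.469472) = 3650 → T_A = 3227.18 ≈ 3227 N.
Then T_B = 0.583317 × 3227.18 = 1882 N.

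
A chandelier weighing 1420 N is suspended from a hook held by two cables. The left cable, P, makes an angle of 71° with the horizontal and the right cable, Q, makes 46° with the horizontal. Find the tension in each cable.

ΣF_x = 0: −T_P·cos71° + T_Q·cos46° = 0 → T_Q = 0.468674·T_P.
ΣF_y = 0: T_P·sin71° + T_Q·sin46° = 1420.
Substitute: T_P·(0.945519 + 0.468674·0.71934) = 1420 → T_P = 1107.08 ≈ 1107 N.
Then T_Q = 0.468674 × 1107.08 = 518.9 N.

T_P = 1107 N, T_Q = 518.9 N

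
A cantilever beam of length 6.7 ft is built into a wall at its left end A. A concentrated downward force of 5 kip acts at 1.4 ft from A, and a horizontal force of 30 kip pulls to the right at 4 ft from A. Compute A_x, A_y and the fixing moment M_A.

A_x = -30.00 kip, A_y = 5.000 kip, M_A = 7.000 kip·ft

ΣF_x = 0: A_x + 30 = 0 → A_x = -30.00 kip.
ΣF_y = 0: A_y − 5 = 0 → A_y = 5.000 kip.
ΣM about A: M_A − 5·1.4 = 0 → M_A = 7.000 kip·ft.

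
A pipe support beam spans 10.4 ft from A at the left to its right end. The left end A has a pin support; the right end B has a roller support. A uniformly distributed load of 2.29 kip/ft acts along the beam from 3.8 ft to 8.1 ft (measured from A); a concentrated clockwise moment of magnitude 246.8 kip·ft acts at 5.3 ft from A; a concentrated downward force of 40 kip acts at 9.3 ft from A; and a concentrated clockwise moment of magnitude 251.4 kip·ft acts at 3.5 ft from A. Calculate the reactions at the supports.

A_x = 0, A_y = -39.46 kip, B_y = 89.31 kip

Resultant of the distributed load: 2.29 × 4.3 = 9.847 kip at 5.95 ft from A.
Moments about A: B_y·10.4 − (2.29·4.3)·5.95 − 246.8 − 40·9.3 − 251.4 = 0 → B_y = 928.78965/10.4 = 89.3067 ≈ 89.31 kip.
ΣF_y = 0: A_y + 89.3067 − 2.29·4.3 − 40 = 0 → A_y = -39.46 kip.
ΣF_x = 0: no horizontal applied forces, so A_x = 0.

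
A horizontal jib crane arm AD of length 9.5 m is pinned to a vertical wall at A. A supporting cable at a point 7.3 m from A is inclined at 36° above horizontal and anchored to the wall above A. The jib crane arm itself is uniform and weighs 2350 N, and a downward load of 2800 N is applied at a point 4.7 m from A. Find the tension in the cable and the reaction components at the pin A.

ΣM about A: T·sin36°·7.3 − 2350·4.75 − 2800·4.7 = 0 → T = 24322.5/(7.3·0.587785) = 5668.48 ≈ 5668 N.
ΣF_x = 0: A_x − T·cos36° = 0 → A_x = 5668.48 × 0.809017 = 4586 N.
ΣF_y = 0: A_y + T·sin36° − 2350 − 2800 = 0 → A_y = 5150 − 5668.48 × 0.587785 = 1818 N.

T = 5668 N, A_x = 4586 N, A_y = 1818 N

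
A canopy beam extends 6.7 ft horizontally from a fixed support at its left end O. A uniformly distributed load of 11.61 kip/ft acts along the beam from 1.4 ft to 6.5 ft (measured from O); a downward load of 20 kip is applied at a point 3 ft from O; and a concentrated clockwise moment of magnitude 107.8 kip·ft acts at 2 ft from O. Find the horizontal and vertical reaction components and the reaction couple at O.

O_x = 0, O_y = 79.21 kip, M_O = 401.7 kip·ft

Resultant of the distributed load: 11.61 × 5.1 = 59.211 kip at 3.95 ft from O.
ΣF_x = 0: O_x = 0.
ΣF_y = 0: O_y − 11.61·5.1 − 20 = 0 → O_y = 79.21 kip.
ΣM about O: M_O − (11.61·5.1)·3.95 − 20·3 − 107.8 = 0 → M_O = 401.7 kip·ft.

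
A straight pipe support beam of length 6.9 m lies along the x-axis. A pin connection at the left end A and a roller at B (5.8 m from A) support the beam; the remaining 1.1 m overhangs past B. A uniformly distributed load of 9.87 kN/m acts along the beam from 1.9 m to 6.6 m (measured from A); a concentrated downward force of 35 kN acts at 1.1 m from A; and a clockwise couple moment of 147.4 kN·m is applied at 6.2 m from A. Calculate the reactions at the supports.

Resultant of the distributed load: 9.87 × 4.7 = 46.389 kN at 4.25 m from A.
Moments about A: B_y·5.8 − (9.87·4.7)·4.25 − 35·1.1 − 147.4 = 0 → B_y = 383.05325/5.8 = 66.0437 ≈ 66.04 kN.
ΣF_y = 0: A_y + 66.0437 − 9.87·4.7 − 35 = 0 → A_y = 15.35 kN.
ΣF_x = 0: no horizontal applied forces, so A_x = 0.

A_x = 0, A_y = 15.35 kN, B_y = 66.04 kN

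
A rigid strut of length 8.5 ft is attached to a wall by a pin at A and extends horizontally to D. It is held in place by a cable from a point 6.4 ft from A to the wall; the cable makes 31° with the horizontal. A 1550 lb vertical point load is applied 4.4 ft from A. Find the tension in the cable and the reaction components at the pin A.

ΣM about A: T·sin31°·6.4 − 1550·4.4 = 0 → T = 6820/(6.4·0.515038) = 2069.02 ≈ 2069 lb.
ΣF_x = 0: A_x − T·cos31° = 0 → A_x = 2069.02 × 0.857167 = 1773 lb.
ΣF_y = 0: A_y + T·sin31° − 1550 = 0 → A_y = 1550 − 2069.02 × 0.515038 = 484.4 lb.

T = 2069 lb, A_x = 1773 lb, A_y = 484.4 lb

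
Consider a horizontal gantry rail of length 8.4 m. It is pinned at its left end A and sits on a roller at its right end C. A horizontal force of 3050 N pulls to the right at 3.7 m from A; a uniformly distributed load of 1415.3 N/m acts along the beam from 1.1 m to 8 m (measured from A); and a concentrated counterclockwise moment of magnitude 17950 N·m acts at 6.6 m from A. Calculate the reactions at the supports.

Resultant of the distributed load: 1415.3 × 6.9 = 9765.57 N at 4.55 m from A.
Moments about A: C_y·8.4 − (1415.3·6.9)·4.55 + 17950 = 0 → C_y = 26483.3435/8.4 = 3152.78 ≈ 3153 N.
ΣF_y = 0: A_y + 3152.78 − 1415.3·6.9 = 0 → A_y = 6613 N.
ΣF_x = 0: A_x + 3050 = 0 → A_x = -3050 N.

A_x = -3050 N, A_y = 6613 N, C_y = 3153 N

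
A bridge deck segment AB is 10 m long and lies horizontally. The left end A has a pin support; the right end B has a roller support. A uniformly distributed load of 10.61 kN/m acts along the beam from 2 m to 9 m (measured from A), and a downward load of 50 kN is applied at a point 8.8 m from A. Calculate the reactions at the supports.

A_x = 0, A_y = 39.42 kN, B_y = 84.85 kN

Resultant of the distributed load: 10.61 × 7 = 74.27 kN at 5.5 m from A.
ΣM about A: B_y·10 − (10.61·7)·5.5 − 50·8.8 = 0 → B_y = 848.485/10 = 84.8485 ≈ 84.85 kN.
ΣF_y = 0: A_y + 84.8485 − 10.61·7 − 50 = 0 → A_y = 39.42 kN.
ΣF_x = 0: no horizontal applied forces, so A_x = 0.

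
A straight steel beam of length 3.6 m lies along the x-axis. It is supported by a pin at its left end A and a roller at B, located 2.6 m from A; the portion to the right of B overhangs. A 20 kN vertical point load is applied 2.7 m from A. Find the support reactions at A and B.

Moments about A: B_y·2.6 − 20·2.7 = 0 → B_y = 54/2.6 = 20.7692 ≈ 20.77 kN.
ΣF_y = 0: A_y + 20.7692 − 20 = 0 → A_y = -0.7692 kN.
ΣF_x = 0: no horizontal applied forces, so A_x = 0.

A_x = 0, A_y = -0.7692 kN, B_y = 20.77 kN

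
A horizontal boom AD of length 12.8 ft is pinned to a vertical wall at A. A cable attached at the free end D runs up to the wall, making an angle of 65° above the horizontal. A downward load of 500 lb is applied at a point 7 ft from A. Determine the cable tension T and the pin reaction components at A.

ΣM about A: T·sin65°·12.8 − 500·7 = 0 → T = 3500/(12.8·0.906308) = 301.705 ≈ 301.7 lb.
ΣF_x = 0: A_x − T·cos65° = 0 → A_x = 301.705 × 0.422618 = 127.5 lb.
ΣF_y = 0: A_y + T·sin65° − 500 = 0 → A_y = 500 − 301.705 × 0.906308 = 226.6 lb.

T = 301.7 lb, A_x = 127.5 lb, A_y = 226.6 lb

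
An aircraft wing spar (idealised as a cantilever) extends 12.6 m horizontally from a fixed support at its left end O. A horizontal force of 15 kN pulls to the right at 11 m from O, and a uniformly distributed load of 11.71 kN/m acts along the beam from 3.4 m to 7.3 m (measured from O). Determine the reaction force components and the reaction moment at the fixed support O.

O_x = -15.00 kN, O_y = 45.67 kN, M_O = 244.3 kN·m

Resultant of the distributed load: 11.71 × 3.9 = 45.669 kN at 5.35 m from O.
ΣF_x = 0: O_x + 15 = 0 → O_x = -15.00 kN.
ΣF_y = 0: O_y − 11.71·3.9 = 0 → O_y = 45.67 kN.
ΣM about O: M_O − (11.71·3.9)·5.35 = 0 → M_O = 244.3 kN·m.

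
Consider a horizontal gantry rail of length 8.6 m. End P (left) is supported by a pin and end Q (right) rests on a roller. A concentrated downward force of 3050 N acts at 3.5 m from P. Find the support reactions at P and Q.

Moments about P: Q_y·8.6 − 3050·3.5 = 0 → Q_y = 10675/8.6 = 1241.28 ≈ 1241 N.
ΣF_y = 0: P_y + 1241.28 − 3050 = 0 → P_y = 1809 N.
ΣF_x = 0: no horizontal applied forces, so P_x = 0.

P_x = 0, P_y = 1809 N, Q_y = 1241 N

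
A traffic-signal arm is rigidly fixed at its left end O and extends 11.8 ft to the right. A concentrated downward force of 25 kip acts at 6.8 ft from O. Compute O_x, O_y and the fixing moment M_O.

ΣF_x = 0: O_x = 0.
ΣF_y = 0: O_y − 25 = 0 → O_y = 25.00 kip.
ΣM about O: M_O − 25·6.8 = 0 → M_O = 170.0 kip·ft.

O_x = 0, O_y = 25.00 kip, M_O = 170.0 kip·ft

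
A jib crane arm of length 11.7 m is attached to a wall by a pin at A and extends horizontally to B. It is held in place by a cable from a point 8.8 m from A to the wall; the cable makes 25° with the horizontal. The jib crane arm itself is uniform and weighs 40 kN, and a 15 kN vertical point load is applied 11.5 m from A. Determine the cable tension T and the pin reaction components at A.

T = 109.3 kN, A_x = 99.06 kN, A_y = 8.807 kN

ΣM about A: T·sin25°·8.8 − 40·5.85 − 15·11.5 = 0 → T = 406.5/(8.8·0.422618) = 109.302 ≈ 109.3 kN.
ΣF_x = 0: A_x − T·cos25° = 0 → A_x = 109.302 × 0.906308 = 99.06 kN.
ΣF_y = 0: A_y + T·sin25° − 40 − 15 = 0 → A_y = 55 − 109.302 × 0.422618 = 8.807 kN.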